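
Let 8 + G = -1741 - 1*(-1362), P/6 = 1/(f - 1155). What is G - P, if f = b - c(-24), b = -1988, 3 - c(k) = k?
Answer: -613392/1585 ≈ -387.00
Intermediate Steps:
c(k) = 3 - k
f = -2015 (f = -1988 - (3 - 1*(-24)) = -1988 - (3 + 24) = -1988 - 1*27 = -1988 - 27 = -2015)
P = -3/1585 (P = 6/(-2015 - 1155) = 6/(-3170) = 6*(-1/3170) = -3/1585 ≈ -0.0018927)
G = -387 (G = -8 + (-1741 - 1*(-1362)) = -8 + (-1741 + 1362) = -8 - 379 = -387)
G - P = -387 - 1*(-3/1585) = -387 + 3/1585 = -613392/1585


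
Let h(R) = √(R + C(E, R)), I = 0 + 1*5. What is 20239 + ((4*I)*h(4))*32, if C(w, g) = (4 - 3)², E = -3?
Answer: 20239 + 640*√5 ≈ 21670.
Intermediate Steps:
C(w, g) = 1 (C(w, g) = 1² = 1)
I = 5 (I = 0 + 5 = 5)
h(R) = √(1 + R) (h(R) = √(R + 1) = √(1 + R))
20239 + ((4*I)*h(4))*32 = 20239 + ((4*5)*√(1 + 4))*32 = 20239 + (20*√5)*32 = 20239 + 640*√5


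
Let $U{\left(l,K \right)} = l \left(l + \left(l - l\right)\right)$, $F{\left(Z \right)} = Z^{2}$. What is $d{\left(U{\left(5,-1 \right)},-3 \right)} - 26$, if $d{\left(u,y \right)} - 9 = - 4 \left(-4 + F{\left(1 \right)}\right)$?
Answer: $-5$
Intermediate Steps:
$U{\left(l,K \right)} = l^{2}$ ($U{\left(l,K \right)} = l \left(l + 0\right) = l l = l^{2}$)
$d{\left(u,y \right)} = 21$ ($d{\left(u,y \right)} = 9 - 4 \left(-4 + 1^{2}\right) = 9 - 4 \left(-4 + 1\right) = 9 - -12 = 9 + 12 = 21$)
$d{\left(U{\left(5,-1 \right)},-3 \right)} - 26 = 21 - 26 = -5$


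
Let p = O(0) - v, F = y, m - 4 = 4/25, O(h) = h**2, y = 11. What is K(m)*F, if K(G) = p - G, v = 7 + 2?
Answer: -3619/25 ≈ -144.76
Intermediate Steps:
m = 104/25 (m = 4 + 4/25 = 104/25 ≈ 4.1600)
F = 11
v = 9
p = -9 (p = 0**2 - 1*9 = 0 - 9 = -9)
K(G) = -9 - G
K(m)*F = (-9 - 1*104/25)*11 = (-9 - 104/25)*11 = -329/25*11 = -3619/25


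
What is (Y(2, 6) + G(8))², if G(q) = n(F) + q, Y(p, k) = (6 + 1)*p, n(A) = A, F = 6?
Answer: 784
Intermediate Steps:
Y(p, k) = 7*p
G(q) = 6 + q
(Y(2, 6) + G(8))² = (7*2 + (6 + 8))² = (14 + 14)² = 28² = 784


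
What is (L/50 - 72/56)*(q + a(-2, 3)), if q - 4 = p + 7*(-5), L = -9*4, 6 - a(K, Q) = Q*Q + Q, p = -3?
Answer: 2808/35 ≈ 80.229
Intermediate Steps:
a(K, Q) = 6 - Q - Q**2 (a(K, Q) = 6 - (Q*Q + Q) = 6 - (Q**2 + Q) = 6 - (Q + Q**2) = 6 + (-Q - Q**2) = 6 - Q - Q**2)
L = -36
q = -34 (q = 4 + (-3 + 7*(-5)) = 4 + (-3 - 35) = 4 - 38 = -34)
(L/50 - 72/56)*(q + a(-2, 3)) = (-36/50 - 72/56)*(-34 + (6 - 1*3 - 1*3**2)) = (-36*1/50 - 72*1/56)*(-34 + (6 - 3 - 1*9)) = (-18/25 - 9/7)*(-34 + (6 - 3 - 9)) = -351*(-34 - 6)/175 = -351/175*(-40) = 2808/35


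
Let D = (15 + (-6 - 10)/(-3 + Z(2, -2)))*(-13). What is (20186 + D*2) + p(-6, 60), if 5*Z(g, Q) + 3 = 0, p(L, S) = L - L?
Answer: 177124/9 ≈ 19680.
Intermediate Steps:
p(L, S) = 0
Z(g, Q) = -⅗ (Z(g, Q) = -⅗ + (⅕)*0 = -⅗ + 0 = -⅗)
D = -2275/9 (D = (15 + (-6 - 10)/(-3 - ⅗))*(-13) = (15 - 16/(-18/5))*(-13) = (15 - 16*(-5/18))*(-13) = (15 + 40/9)*(-13) = (175/9)*(-13) = -2275/9 ≈ -252.78)
(20186 + D*2) + p(-6, 60) = (20186 - 2275/9*2) + 0 = (20186 - 4550/9) + 0 = 177124/9 + 0 = 177124/9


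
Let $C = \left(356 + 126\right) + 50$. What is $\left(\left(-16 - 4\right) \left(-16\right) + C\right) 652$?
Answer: $555504$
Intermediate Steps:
$C = 532$ ($C = 482 + 50 = 532$)
$\left(\left(-16 - 4\right) \left(-16\right) + C\right) 652 = \left(\left(-16 - 4\right) \left(-16\right) + 532\right) 652 = \left(\left(-20\right) \left(-16\right) + 532\right) 652 = \left(320 + 532\right) 652 = 852 \cdot 652 = 555504$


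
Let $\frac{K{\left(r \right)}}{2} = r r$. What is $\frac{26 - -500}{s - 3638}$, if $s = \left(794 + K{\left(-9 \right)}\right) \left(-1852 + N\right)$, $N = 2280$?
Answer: $\frac{263}{202765} \approx 0.0012971$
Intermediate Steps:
$K{\left(r \right)} = 2 r^{2}$ ($K{\left(r \right)} = 2 r r = 2 r^{2}$)
$s = 409168$ ($s = \left(794 + 2 \left(-9\right)^{2}\right) \left(-1852 + 2280\right) = \left(794 + 2 \cdot 81\right) 428 = \left(794 + 162\right) 428 = 956 \cdot 428 = 409168$)
$\frac{26 - -500}{s - 3638} = \frac{26 - -500}{409168 - 3638} = \frac{26 + 500}{409168 - 3638} = \frac{526}{405530} = 526 \cdot \frac{1}{405530} = \frac{263}{202765}$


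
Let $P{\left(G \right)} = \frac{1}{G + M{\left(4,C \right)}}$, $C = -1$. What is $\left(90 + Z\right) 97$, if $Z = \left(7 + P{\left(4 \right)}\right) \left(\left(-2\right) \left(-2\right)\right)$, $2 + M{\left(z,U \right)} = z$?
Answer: $\frac{34532}{3} \approx 11511.0$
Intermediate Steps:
$M{\left(z,U \right)} = -2 + z$
$P{\left(G \right)} = \frac{1}{2 + G}$ ($P{\left(G \right)} = \frac{1}{G + \left(-2 + 4\right)} = \frac{1}{G + 2} = \frac{1}{2 + G}$)
$Z = \frac{86}{3}$ ($Z = \left(7 + \frac{1}{2 + 4}\right) \left(\left(-2\right) \left(-2\right)\right) = \left(7 + \frac{1}{6}\right) 4 = \frac{43}{6} \cdot 4 = \frac{86}{3} \approx 28.667$)
$\left(90 + Z\right) 97 = \left(90 + \frac{86}{3}\right) 97 = \frac{356}{3} \cdot 97 = \frac{34532}{3}$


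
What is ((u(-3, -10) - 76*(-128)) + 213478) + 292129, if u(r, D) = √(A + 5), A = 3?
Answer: 515335 + 2*√2 ≈ 5.1534e+5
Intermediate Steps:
u(r, D) = 2*√2 (u(r, D) = √(3 + 5) = √8 = 2*√2)
((u(-3, -10) - 76*(-128)) + 213478) + 292129 = ((2*√2 - 76*(-128)) + 213478) + 292129 = ((2*√2 + 9728) + 213478) + 292129 = ((9728 + 2*√2) + 213478) + 292129 = (223206 + 2*√2) + 292129 = 515335 + 2*√2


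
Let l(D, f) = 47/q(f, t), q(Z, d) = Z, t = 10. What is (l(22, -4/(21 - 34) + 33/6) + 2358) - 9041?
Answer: -1007911/151 ≈ -6674.9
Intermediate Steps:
l(D, f) = 47/f
(l(22, -4/(21 - 34) + 33/6) + 2358) - 9041 = (47/(-4/(21 - 34) + 33/6) + 2358) - 9041 = (47/(-4/(-13) + 33*(⅙)) + 2358) - 9041 = (47/(-4*(-1/13) + 11/2) + 2358) - 9041 = (47/(4/13 + 11/2) + 2358) - 9041 = (47/(151/26) + 2358) - 9041 = (47*(26/151) + 2358) - 9041 = (1222/151 + 2358) - 9041 = 357280/151 - 9041 = -1007911/151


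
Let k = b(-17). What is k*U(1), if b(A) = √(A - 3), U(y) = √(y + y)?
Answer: 2*I*√10 ≈ 6.3246*I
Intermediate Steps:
U(y) = √2*√y (U(y) = √(2*y) = √2*√y)
b(A) = √(-3 + A)
k = 2*I*√5 (k = √(-3 - 17) = √(-20) = 2*I*√5 ≈ 4.4721*I)
k*U(1) = (2*I*√5)*(√2*√1) = (2*I*√5)*(√2*1) = (2*I*√5)*√2 = 2*I*√10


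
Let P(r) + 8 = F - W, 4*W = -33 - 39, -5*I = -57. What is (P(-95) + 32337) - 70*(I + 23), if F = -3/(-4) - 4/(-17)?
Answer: 2035919/68 ≈ 29940.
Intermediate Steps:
I = 57/5 (I = -⅕*(-57) = 57/5 ≈ 11.400)
W = -18 (W = (-33 - 39)/4 = (¼)*(-72) = -18)
F = 67/68 (F = -3*(-¼) - 4*(-1/17) = ¾ + 4/17 = 67/68 ≈ 0.98529)
P(r) = 747/68 (P(r) = -8 + (67/68 - 1*(-18)) = -8 + (67/68 + 18) = -8 + 1291/68 = 747/68)
(P(-95) + 32337) - 70*(I + 23) = (747/68 + 32337) - 70*(57/5 + 23) = 2199663/68 - 70*172/5 = 2199663/68 - 2408 = 2035919/68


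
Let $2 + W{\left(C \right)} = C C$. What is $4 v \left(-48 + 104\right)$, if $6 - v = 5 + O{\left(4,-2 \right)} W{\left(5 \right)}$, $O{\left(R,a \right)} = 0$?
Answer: $224$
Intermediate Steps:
$W{\left(C \right)} = -2 + C^{2}$ ($W{\left(C \right)} = -2 + C C = -2 + C^{2}$)
$v = 1$ ($v = 6 - \left(5 + 0 \left(-2 + 5^{2}\right)\right) = 6 - \left(5 + 0 \left(-2 + 25\right)\right) = 6 - \left(5 + 0 \cdot 23\right) = 6 - \left(5 + 0\right) = 6 - 5 = 1$)
$4 v \left(-48 + 104\right) = 4 \cdot 1 \left(-48 + 104\right) = 4 \cdot 56 = 224$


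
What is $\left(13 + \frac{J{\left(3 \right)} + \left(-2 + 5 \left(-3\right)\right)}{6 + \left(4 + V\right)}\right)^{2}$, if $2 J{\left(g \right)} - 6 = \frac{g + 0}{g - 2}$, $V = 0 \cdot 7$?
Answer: $\frac{2209}{16} \approx 138.06$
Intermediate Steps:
$V = 0$
$J{\left(g \right)} = 3 + \frac{g}{2 \left(-2 + g\right)}$ ($J{\left(g \right)} = 3 + \frac{\left(g + 0\right) \frac{1}{g - 2}}{2} = 3 + \frac{g \frac{1}{-2 + g}}{2} = 3 + \frac{g}{2 \left(-2 + g\right)}$)
$\left(13 + \frac{J{\left(3 \right)} + \left(-2 + 5 \left(-3\right)\right)}{6 + \left(4 + V\right)}\right)^{2} = \left(13 + \frac{\frac{-12 + 7 \cdot 3}{2 \left(-2 + 3\right)} + \left(-2 + 5 \left(-3\right)\right)}{6 + \left(4 + 0\right)}\right)^{2} = \left(13 + \frac{\frac{-12 + 21}{2 \cdot 1} - 17}{6 + 4}\right)^{2} = \left(13 + \frac{\frac{1}{2} \cdot 1 \cdot 9 - 17}{10}\right)^{2} = \left(13 + \left(\frac{9}{2} - 17\right) \frac{1}{10}\right)^{2} = \left(13 - \frac{5}{4}\right)^{2} = \left(\frac{47}{4}\right)^{2} = \frac{2209}{16}$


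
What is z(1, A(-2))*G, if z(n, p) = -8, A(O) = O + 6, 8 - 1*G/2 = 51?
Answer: 688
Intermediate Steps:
G = -86 (G = 16 - 2*51 = 16 - 102 = -86)
A(O) = 6 + O
z(1, A(-2))*G = -8*(-86) = 688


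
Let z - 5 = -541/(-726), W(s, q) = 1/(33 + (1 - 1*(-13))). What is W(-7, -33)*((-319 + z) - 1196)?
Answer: -1095719/34122 ≈ -32.112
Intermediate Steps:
W(s, q) = 1/47 (W(s, q) = 1/(33 + (1 + 13)) = 1/(33 + 14) = 1/47)
z = 4171/726 (z = 5 - 541/(-726) = 5 - 541*(-1/726) = 5 + 541/726 = 4171/726 ≈ 5.7452)
W(-7, -33)*((-319 + z) - 1196) = ((-319 + 4171/726) - 1196)/47 = (-227423/726 - 1196)/47 = (1/47)*(-1095719/726) = -1095719/34122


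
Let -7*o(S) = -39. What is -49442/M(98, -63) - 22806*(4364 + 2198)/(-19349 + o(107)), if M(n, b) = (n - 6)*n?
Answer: 1179775465537/152600308 ≈ 7731.1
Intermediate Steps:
M(n, b) = n*(-6 + n) (M(n, b) = (-6 + n)*n = n*(-6 + n))
o(S) = 39/7 (o(S) = -⅐*(-39) = 39/7)
-49442/M(98, -63) - 22806*(4364 + 2198)/(-19349 + o(107)) = -49442*1/(98*(-6 + 98)) - 22806*(4364 + 2198)/(-19349 + 39/7) = -49442/(98*92) - 22806/((-135404/7/6562)) = -49442/9016 - 22806/((-135404/7*1/6562)) = -49442*1/9016 - 22806/(-67702/22967) = -24721/4508 - 22806*(-22967/67702) = -24721/4508 + 261892701/33851 = 1179775465537/152600308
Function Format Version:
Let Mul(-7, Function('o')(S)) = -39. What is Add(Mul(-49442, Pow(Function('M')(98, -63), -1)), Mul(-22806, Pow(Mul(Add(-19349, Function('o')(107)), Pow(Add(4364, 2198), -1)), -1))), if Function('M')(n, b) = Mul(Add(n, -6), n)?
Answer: Rational(1179775465537, 152600308) ≈ 7731.1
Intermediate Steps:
Function('M')(n, b) = Mul(n, Add(-6, n)) (Function('M')(n, b) = Mul(Add(-6, n), n) = Mul(n, Add(-6, n)))
Function('o')(S) = Rational(39, 7) (Function('o')(S) = Mul(Rational(-1, 7), -39) = Rational(39, 7))
Add(Mul(-49442, Pow(Function('M')(98, -63), -1)), Mul(-22806, Pow(Mul(Add(-19349, Function('o')(107)), Pow(Add(4364, 2198), -1)), -1))) = Add(Mul(-49442, Pow(Mul(98, Add(-6, 98)), -1)), Mul(-22806, Pow(Mul(Add(-19349, Rational(39, 7)), Pow(Add(4364, 2198), -1)), -1))) = Add(Mul(-49442, Pow(Mul(98, 92), -1)), Mul(-22806, Pow(Mul(Rational(-135404, 7), Pow(6562, -1)), -1))) = Add(Mul(-49442, Pow(9016, -1)), Mul(-22806, Pow(Mul(Rational(-135404, 7), Rational(1, 6562)), -1))) = Add(Mul(-49442, Rational(1, 9016)), Mul(-22806, Pow(Rational(-67702, 22967), -1))) = Add(Rational(-24721, 4508), Mul(-22806, Rational(-22967, 67702))) = Add(Rational(-24721, 4508), Rational(261892701, 33851)) = Rational(1179775465537, 152600308)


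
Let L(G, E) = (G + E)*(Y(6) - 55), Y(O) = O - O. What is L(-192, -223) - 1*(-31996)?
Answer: 54821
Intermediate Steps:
Y(O) = 0
L(G, E) = -55*E - 55*G (L(G, E) = (G + E)*(0 - 55) = (E + G)*(-55) = -55*E - 55*G)
L(-192, -223) - 1*(-31996) = (-55*(-223) - 55*(-192)) - 1*(-31996) = (12265 + 10560) + 31996 = 22825 + 31996 = 54821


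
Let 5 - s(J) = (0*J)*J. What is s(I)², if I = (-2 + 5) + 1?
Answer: 25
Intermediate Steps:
I = 4 (I = 3 + 1 = 4)
s(J) = 5 (s(J) = 5 - 0*J*J = 5 - 0*J = 5 - 1*0 = 5 + 0 = 5)
s(I)² = 5² = 25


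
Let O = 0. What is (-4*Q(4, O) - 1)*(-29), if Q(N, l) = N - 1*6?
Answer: -203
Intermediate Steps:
Q(N, l) = -6 + N (Q(N, l) = N - 6 = -6 + N)
(-4*Q(4, O) - 1)*(-29) = (-4*(-6 + 4) - 1)*(-29) = (-4*(-2) - 1)*(-29) = (8 - 1)*(-29) = 7*(-29) = -203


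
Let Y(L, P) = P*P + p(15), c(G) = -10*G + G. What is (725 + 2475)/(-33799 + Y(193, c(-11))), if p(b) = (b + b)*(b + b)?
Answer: -1600/11549 ≈ -0.13854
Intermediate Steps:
p(b) = 4*b**2 (p(b) = (2*b)*(2*b) = 4*b**2)
c(G) = -9*G
Y(L, P) = 900 + P**2 (Y(L, P) = P*P + 4*15**2 = P**2 + 4*225 = P**2 + 900 = 900 + P**2)
(725 + 2475)/(-33799 + Y(193, c(-11))) = (725 + 2475)/(-33799 + (900 + (-9*(-11))**2)) = 3200/(-33799 + (900 + 99**2)) = 3200/(-33799 + (900 + 9801)) = 3200/(-33799 + 10701) = 3200/(-23098) = 3200*(-1/23098) = -1600/11549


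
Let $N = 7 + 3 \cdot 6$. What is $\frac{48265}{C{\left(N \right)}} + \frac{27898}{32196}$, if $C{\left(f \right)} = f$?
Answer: $\frac{155463739}{80490} \approx 1931.5$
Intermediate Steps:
$N = 25$ ($N = 7 + 18 = 25$)
$\frac{48265}{C{\left(N \right)}} + \frac{27898}{32196} = \frac{48265}{25} + \frac{27898}{32196} = 48265 \cdot \frac{1}{25} + 27898 \cdot \frac{1}{32196} = \frac{9653}{5} + \frac{13949}{16098} = \frac{155463739}{80490}$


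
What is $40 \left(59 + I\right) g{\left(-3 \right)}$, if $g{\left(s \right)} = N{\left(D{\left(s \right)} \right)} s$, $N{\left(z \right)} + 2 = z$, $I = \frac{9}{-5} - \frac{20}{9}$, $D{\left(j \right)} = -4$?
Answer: $39584$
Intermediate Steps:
$I = - \frac{181}{45}$ ($I = 9 \left(- \frac{1}{5}\right) - \frac{20}{9} = - \frac{9}{5} - \frac{20}{9} = - \frac{181}{45} \approx -4.0222$)
$N{\left(z \right)} = -2 + z$
$g{\left(s \right)} = - 6 s$ ($g{\left(s \right)} = \left(-2 - 4\right) s = - 6 s$)
$40 \left(59 + I\right) g{\left(-3 \right)} = 40 \left(59 - \frac{181}{45}\right) \left(\left(-6\right) \left(-3\right)\right) = 40 \cdot \frac{2474}{45} \cdot 18 = \frac{19792}{9} \cdot 18 = 39584$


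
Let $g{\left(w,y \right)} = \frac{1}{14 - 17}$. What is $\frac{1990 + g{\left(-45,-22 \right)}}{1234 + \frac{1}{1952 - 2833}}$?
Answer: $\frac{5258689}{3261459} \approx 1.6124$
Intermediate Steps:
$g{\left(w,y \right)} = - \frac{1}{3}$ ($g{\left(w,y \right)} = \frac{1}{-3} = - \frac{1}{3}$)
$\frac{1990 + g{\left(-45,-22 \right)}}{1234 + \frac{1}{1952 - 2833}} = \frac{1990 - \frac{1}{3}}{1234 + \frac{1}{1952 - 2833}} = \frac{5969}{3 \left(1234 + \frac{1}{-881}\right)} = \frac{5969}{3 \left(1234 - \frac{1}{881}\right)} = \frac{5969}{3 \cdot \frac{1087153}{881}} = \frac{5969}{3} \cdot \frac{881}{1087153} = \frac{5258689}{3261459}$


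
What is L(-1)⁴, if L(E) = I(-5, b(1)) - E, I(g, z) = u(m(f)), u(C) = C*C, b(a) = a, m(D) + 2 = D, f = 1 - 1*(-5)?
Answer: 83521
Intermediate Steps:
f = 6 (f = 1 + 5 = 6)
m(D) = -2 + D
u(C) = C²
I(g, z) = 16 (I(g, z) = (-2 + 6)² = 4² = 16)
L(E) = 16 - E
L(-1)⁴ = (16 - 1*(-1))⁴ = (16 + 1)⁴ = 17⁴ = 83521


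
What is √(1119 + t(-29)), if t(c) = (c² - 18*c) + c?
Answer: √2453 ≈ 49.528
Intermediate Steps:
t(c) = c² - 17*c
√(1119 + t(-29)) = √(1119 - 29*(-17 - 29)) = √(1119 - 29*(-46)) = √(1119 + 1334) = √2453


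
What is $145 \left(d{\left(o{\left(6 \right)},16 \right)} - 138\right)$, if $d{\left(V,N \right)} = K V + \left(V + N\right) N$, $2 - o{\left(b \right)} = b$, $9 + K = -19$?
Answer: $24070$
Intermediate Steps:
$K = -28$ ($K = -9 - 19 = -28$)
$o{\left(b \right)} = 2 - b$
$d{\left(V,N \right)} = - 28 V + N \left(N + V\right)$ ($d{\left(V,N \right)} = - 28 V + \left(V + N\right) N = - 28 V + \left(N + V\right) N = - 28 V + N \left(N + V\right)$)
$145 \left(d{\left(o{\left(6 \right)},16 \right)} - 138\right) = 145 \left(\left(16^{2} - 28 \left(2 - 6\right) + 16 \left(2 - 6\right)\right) - 138\right) = 145 \left(\left(256 - 28 \left(2 - 6\right) + 16 \left(2 - 6\right)\right) - 138\right) = 145 \left(\left(256 - -112 + 16 \left(-4\right)\right) - 138\right) = 145 \left(\left(256 + 112 - 64\right) - 138\right) = 145 \left(304 - 138\right) = 145 \cdot 166 = 24070$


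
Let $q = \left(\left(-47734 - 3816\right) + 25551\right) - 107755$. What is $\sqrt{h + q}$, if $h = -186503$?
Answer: $i \sqrt{320257} \approx 565.91 i$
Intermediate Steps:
$q = -133754$ ($q = \left(-51550 + 25551\right) - 107755 = -25999 - 107755 = -133754$)
$\sqrt{h + q} = \sqrt{-186503 - 133754} = \sqrt{-320257} = i \sqrt{320257}$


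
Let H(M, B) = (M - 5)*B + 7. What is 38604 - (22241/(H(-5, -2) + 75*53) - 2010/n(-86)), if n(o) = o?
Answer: 288618677/7482 ≈ 38575.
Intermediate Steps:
H(M, B) = 7 + B*(-5 + M) (H(M, B) = (-5 + M)*B + 7 = B*(-5 + M) + 7 = 7 + B*(-5 + M))
38604 - (22241/(H(-5, -2) + 75*53) - 2010/n(-86)) = 38604 - (22241/((7 - 5*(-2) - 2*(-5)) + 75*53) - 2010/(-86)) = 38604 - (22241/((7 + 10 + 10) + 3975) - 2010*(-1/86)) = 38604 - (22241/(27 + 3975) + 1005/43) = 38604 - (22241/4002 + 1005/43) = 38604 - (22241*(1/4002) + 1005/43) = 38604 - (967/174 + 1005/43) = 38604 - 1*216451/7482 = 38604 - 216451/7482 = 288618677/7482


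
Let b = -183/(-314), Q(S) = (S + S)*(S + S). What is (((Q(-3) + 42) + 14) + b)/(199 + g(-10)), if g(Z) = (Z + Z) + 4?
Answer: 29071/57462 ≈ 0.50592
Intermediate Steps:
Q(S) = 4*S**2 (Q(S) = (2*S)*(2*S) = 4*S**2)
b = 183/314 (b = -183*(-1/314) = 183/314 ≈ 0.58280)
g(Z) = 4 + 2*Z (g(Z) = 2*Z + 4 = 4 + 2*Z)
(((Q(-3) + 42) + 14) + b)/(199 + g(-10)) = (((4*(-3)**2 + 42) + 14) + 183/314)/(199 + (4 + 2*(-10))) = (((4*9 + 42) + 14) + 183/314)/(199 + (4 - 20)) = (((36 + 42) + 14) + 183/314)/(199 - 16) = ((78 + 14) + 183/314)/183 = (92 + 183/314)*(1/183) = (29071/314)*(1/183) = 29071/57462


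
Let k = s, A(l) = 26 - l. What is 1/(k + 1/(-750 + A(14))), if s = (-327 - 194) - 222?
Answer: -738/548335 ≈ -0.0013459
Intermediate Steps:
s = -743 (s = -521 - 222 = -743)
k = -743
1/(k + 1/(-750 + A(14))) = 1/(-743 + 1/(-750 + (26 - 1*14))) = 1/(-743 + 1/(-750 + (26 - 14))) = 1/(-743 + 1/(-750 + 12)) = 1/(-743 + 1/(-738)) = 1/(-743 - 1/738) = 1/(-548335/738) = -738/548335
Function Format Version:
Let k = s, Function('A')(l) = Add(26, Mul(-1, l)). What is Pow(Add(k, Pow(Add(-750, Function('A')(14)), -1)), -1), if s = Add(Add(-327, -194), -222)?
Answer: Rational(-738, 548335) ≈ -0.0013459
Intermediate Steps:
s = -743 (s = Add(-521, -222) = -743)
k = -743
Pow(Add(k, Pow(Add(-750, Function('A')(14)), -1)), -1) = Pow(Add(-743, Pow(Add(-750, Add(26, Mul(-1, 14))), -1)), -1) = Pow(Add(-743, Pow(Add(-750, Add(26, -14)), -1)), -1) = Pow(Add(-743, Pow(Add(-750, 12), -1)), -1) = Pow(Add(-743, Pow(-738, -1)), -1) = Pow(Add(-743, Rational(-1, 738)), -1) = Pow(Rational(-548335, 738), -1) = Rational(-738, 548335)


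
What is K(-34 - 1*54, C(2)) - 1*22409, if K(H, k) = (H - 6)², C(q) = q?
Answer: -13573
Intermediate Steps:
K(H, k) = (-6 + H)²
K(-34 - 1*54, C(2)) - 1*22409 = (-6 + (-34 - 1*54))² - 1*22409 = (-6 + (-34 - 54))² - 22409 = (-6 - 88)² - 22409 = (-94)² - 22409 = 8836 - 22409 = -13573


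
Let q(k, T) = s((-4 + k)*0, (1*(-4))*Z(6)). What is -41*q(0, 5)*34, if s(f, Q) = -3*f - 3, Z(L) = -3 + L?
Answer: 4182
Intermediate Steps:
s(f, Q) = -3 - 3*f
q(k, T) = -3 (q(k, T) = -3 - 3*(-4 + k)*0 = -3 - 3*0 = -3 + 0 = -3)
-41*q(0, 5)*34 = -41*(-3)*34 = 123*34 = 4182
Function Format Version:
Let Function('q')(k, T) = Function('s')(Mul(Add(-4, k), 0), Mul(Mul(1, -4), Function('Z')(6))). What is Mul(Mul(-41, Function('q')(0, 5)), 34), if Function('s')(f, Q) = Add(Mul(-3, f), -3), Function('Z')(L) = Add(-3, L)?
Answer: 4182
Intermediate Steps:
Function('s')(f, Q) = Add(-3, Mul(-3, f))
Function('q')(k, T) = -3 (Function('q')(k, T) = Add(-3, Mul(-3, Mul(Add(-4, k), 0))) = Add(-3, Mul(-3, 0)) = Add(-3, 0) = -3)
Mul(Mul(-41, Function('q')(0, 5)), 34) = Mul(Mul(-41, -3), 34) = Mul(123, 34) = 4182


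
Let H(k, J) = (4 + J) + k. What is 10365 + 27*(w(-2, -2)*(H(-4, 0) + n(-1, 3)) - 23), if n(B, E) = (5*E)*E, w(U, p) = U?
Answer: 7314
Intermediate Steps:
H(k, J) = 4 + J + k
n(B, E) = 5*E²
10365 + 27*(w(-2, -2)*(H(-4, 0) + n(-1, 3)) - 23) = 10365 + 27*(-2*((4 + 0 - 4) + 5*3²) - 23) = 10365 + 27*(-2*(0 + 5*9) - 23) = 10365 + 27*(-2*(0 + 45) - 23) = 10365 + 27*(-2*45 - 23) = 10365 + 27*(-90 - 23) = 10365 + 27*(-113) = 10365 - 3051 = 7314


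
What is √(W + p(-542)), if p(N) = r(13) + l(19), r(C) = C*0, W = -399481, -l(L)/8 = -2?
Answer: 3*I*√44385 ≈ 632.03*I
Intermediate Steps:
l(L) = 16 (l(L) = -8*(-2) = 16)
r(C) = 0
p(N) = 16 (p(N) = 0 + 16 = 16)
√(W + p(-542)) = √(-399481 + 16) = √(-399465) = 3*I*√44385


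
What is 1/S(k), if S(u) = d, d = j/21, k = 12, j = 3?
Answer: 7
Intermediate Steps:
d = 1/7 (d = 3/21 = 3*(1/21) = 1/7 ≈ 0.14286)
S(u) = 1/7
1/S(k) = 1/(1/7) = 7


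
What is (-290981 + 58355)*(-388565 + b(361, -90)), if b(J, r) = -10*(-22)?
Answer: 90339143970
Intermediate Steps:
b(J, r) = 220
(-290981 + 58355)*(-388565 + b(361, -90)) = (-290981 + 58355)*(-388565 + 220) = -232626*(-388345) = 90339143970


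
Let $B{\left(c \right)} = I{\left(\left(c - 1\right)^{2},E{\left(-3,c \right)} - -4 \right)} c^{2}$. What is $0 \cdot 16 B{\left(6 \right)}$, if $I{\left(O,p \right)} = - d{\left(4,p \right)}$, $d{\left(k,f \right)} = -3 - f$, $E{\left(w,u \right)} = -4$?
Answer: $0$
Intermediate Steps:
$I{\left(O,p \right)} = 3 + p$ ($I{\left(O,p \right)} = - (-3 - p) = 3 + p$)
$B{\left(c \right)} = 3 c^{2}$ ($B{\left(c \right)} = \left(3 - 0\right) c^{2} = \left(3 + \left(-4 + 4\right)\right) c^{2} = \left(3 + 0\right) c^{2} = 3 c^{2}$)
$0 \cdot 16 B{\left(6 \right)} = 0 \cdot 16 \cdot 3 \cdot 6^{2} = 0 \cdot 3 \cdot 36 = 0 \cdot 108 = 0$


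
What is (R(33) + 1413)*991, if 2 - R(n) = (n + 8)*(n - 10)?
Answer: 467752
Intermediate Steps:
R(n) = 2 - (-10 + n)*(8 + n) (R(n) = 2 - (n + 8)*(n - 10) = 2 - (8 + n)*(-10 + n) = 2 - (-10 + n)*(8 + n))
(R(33) + 1413)*991 = ((82 - 1*33² + 2*33) + 1413)*991 = ((82 - 1*1089 + 66) + 1413)*991 = ((82 - 1089 + 66) + 1413)*991 = (-941 + 1413)*991 = 472*991 = 467752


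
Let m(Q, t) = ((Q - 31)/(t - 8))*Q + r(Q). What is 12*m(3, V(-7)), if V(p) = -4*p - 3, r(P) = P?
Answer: -396/17 ≈ -23.294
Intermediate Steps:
V(p) = -3 - 4*p
m(Q, t) = Q + Q*(-31 + Q)/(-8 + t) (m(Q, t) = ((Q - 31)/(t - 8))*Q + Q = ((-31 + Q)/(-8 + t))*Q + Q = Q*(-31 + Q)/(-8 + t) + Q = Q + Q*(-31 + Q)/(-8 + t))
12*m(3, V(-7)) = 12*(3*(-39 + 3 + (-3 - 4*(-7)))/(-8 + (-3 - 4*(-7)))) = 12*(3*(-39 + 3 + (-3 + 28))/(-8 + (-3 + 28))) = 12*(3*(-39 + 3 + 25)/(-8 + 25)) = 12*(3*(-11)/17) = 12*(3*(1/17)*(-11)) = 12*(-33/17) = -396/17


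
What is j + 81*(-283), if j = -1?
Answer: -22924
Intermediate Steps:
j + 81*(-283) = -1 + 81*(-283) = -1 - 22923 = -22924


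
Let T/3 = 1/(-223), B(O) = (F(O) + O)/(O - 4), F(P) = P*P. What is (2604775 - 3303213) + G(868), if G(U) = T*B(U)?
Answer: -11214309101/16056 ≈ -6.9845e+5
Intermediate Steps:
F(P) = P²
B(O) = (O + O²)/(-4 + O) (B(O) = (O² + O)/(O - 4) = (O + O²)/(-4 + O))
T = -3/223 (T = 3/(-223) = 3*(-1/223) = -3/223 ≈ -0.013453)
G(U) = -3*U*(1 + U)/(223*(-4 + U))
(2604775 - 3303213) + G(868) = (2604775 - 3303213) + (3/223)*868*(-1 - 1*868)/(-4 + 868) = -698438 + (3/223)*868*(-1 - 868)/864 = -698438 + (3/223)*868*(1/864)*(-869) = -698438 - 188573/16056 = -11214309101/16056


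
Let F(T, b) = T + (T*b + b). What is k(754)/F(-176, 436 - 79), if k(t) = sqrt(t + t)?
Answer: -2*sqrt(377)/62651 ≈ -0.00061983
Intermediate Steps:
k(t) = sqrt(2)*sqrt(t) (k(t) = sqrt(2*t) = sqrt(2)*sqrt(t))
F(T, b) = T + b + T*b (F(T, b) = T + (b + T*b) = T + b + T*b)
k(754)/F(-176, 436 - 79) = (sqrt(2)*sqrt(754))/(-176 + (436 - 79) - 176*(436 - 79)) = (2*sqrt(377))/(-176 + 357 - 176*357) = (2*sqrt(377))/(-176 + 357 - 62832) = (2*sqrt(377))/(-62651) = (2*sqrt(377))*(-1/62651) = -2*sqrt(377)/62651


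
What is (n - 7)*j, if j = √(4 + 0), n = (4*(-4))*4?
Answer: -142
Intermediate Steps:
n = -64 (n = -16*4 = -64)
j = 2 (j = √4 = 2)
(n - 7)*j = (-64 - 7)*2 = -71*2 = -142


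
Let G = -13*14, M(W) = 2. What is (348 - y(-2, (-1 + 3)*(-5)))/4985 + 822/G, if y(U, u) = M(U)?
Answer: -2017349/453635 ≈ -4.4471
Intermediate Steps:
y(U, u) = 2
G = -182
(348 - y(-2, (-1 + 3)*(-5)))/4985 + 822/G = (348 - 1*2)/4985 + 822/(-182) = (348 - 2)*(1/4985) + 822*(-1/182) = 346*(1/4985) - 411/91 = 346/4985 - 411/91 = -2017349/453635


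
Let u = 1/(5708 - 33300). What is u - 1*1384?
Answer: -38187329/27592 ≈ -1384.0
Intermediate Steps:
u = -1/27592 (u = 1/(-27592) = -1/27592 ≈ -3.6242e-5)
u - 1*1384 = -1/27592 - 1*1384 = -1/27592 - 1384 = -38187329/27592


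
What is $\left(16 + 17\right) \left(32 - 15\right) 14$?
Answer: $7854$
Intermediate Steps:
$\left(16 + 17\right) \left(32 - 15\right) 14 = 33 \cdot 17 \cdot 14 = 561 \cdot 14 = 7854$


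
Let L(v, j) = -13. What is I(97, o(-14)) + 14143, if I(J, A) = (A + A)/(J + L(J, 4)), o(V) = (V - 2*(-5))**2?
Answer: 297011/21 ≈ 14143.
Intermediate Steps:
o(V) = (10 + V)**2 (o(V) = (V + 10)**2 = (10 + V)**2)
I(J, A) = 2*A/(-13 + J) (I(J, A) = (A + A)/(J - 13) = (2*A)/(-13 + J) = 2*A/(-13 + J))
I(97, o(-14)) + 14143 = 2*(10 - 14)**2/(-13 + 97) + 14143 = 2*(-4)**2/84 + 14143 = 2*16*(1/84) + 14143 = 8/21 + 14143 = 297011/21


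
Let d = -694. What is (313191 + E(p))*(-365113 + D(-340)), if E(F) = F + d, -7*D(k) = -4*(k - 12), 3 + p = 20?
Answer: -799160488286/7 ≈ -1.1417e+11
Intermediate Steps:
p = 17 (p = -3 + 20 = 17)
D(k) = -48/7 + 4*k/7 (D(k) = -(-4)*(k - 12)/7 = -(-4)*(-12 + k)/7 = -(48 - 4*k)/7 = -48/7 + 4*k/7)
E(F) = -694 + F (E(F) = F - 694 = -694 + F)
(313191 + E(p))*(-365113 + D(-340)) = (313191 + (-694 + 17))*(-365113 + (-48/7 + (4/7)*(-340))) = (313191 - 677)*(-365113 + (-48/7 - 1360/7)) = 312514*(-365113 - 1408/7) = 312514*(-2557199/7) = -799160488286/7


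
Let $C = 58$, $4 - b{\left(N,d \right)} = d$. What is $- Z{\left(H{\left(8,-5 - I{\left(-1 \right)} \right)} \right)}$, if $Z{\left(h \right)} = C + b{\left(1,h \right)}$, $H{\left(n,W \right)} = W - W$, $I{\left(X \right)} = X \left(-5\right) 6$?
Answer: $-62$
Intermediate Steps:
$b{\left(N,d \right)} = 4 - d$
$I{\left(X \right)} = - 30 X$ ($I{\left(X \right)} = - 5 X 6 = - 30 X$)
$H{\left(n,W \right)} = 0$
$Z{\left(h \right)} = 62 - h$ ($Z{\left(h \right)} = 58 - \left(-4 + h\right) = 62 - h$)
$- Z{\left(H{\left(8,-5 - I{\left(-1 \right)} \right)} \right)} = - (62 - 0) = - (62 + 0) = \left(-1\right) 62 = -62$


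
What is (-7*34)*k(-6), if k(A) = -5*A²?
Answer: 42840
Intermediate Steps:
(-7*34)*k(-6) = (-7*34)*(-5*(-6)²) = -(-1190)*36 = -238*(-180) = 42840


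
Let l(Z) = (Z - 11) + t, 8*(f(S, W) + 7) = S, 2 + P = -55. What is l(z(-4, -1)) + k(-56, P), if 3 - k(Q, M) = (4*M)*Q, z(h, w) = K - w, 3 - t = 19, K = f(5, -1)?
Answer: -102379/8 ≈ -12797.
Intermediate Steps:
P = -57 (P = -2 - 55 = -57)
f(S, W) = -7 + S/8
K = -51/8 (K = -7 + (⅛)*5 = -7 + 5/8 = -51/8 ≈ -6.3750)
t = -16 (t = 3 - 1*19 = 3 - 19 = -16)
z(h, w) = -51/8 - w
l(Z) = -27 + Z (l(Z) = (Z - 11) - 16 = (-11 + Z) - 16 = -27 + Z)
k(Q, M) = 3 - 4*M*Q
l(z(-4, -1)) + k(-56, P) = (-27 + (-51/8 - 1*(-1))) + (3 - 4*(-57)*(-56)) = (-27 + (-51/8 + 1)) + (3 - 12768) = (-27 - 43/8) - 12765 = -259/8 - 12765 = -102379/8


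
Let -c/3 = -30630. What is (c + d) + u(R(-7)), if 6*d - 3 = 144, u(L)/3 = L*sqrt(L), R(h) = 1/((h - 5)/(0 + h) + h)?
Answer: 183829/2 - 21*I*sqrt(259)/1369 ≈ 91915.0 - 0.24687*I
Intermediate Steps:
R(h) = 1/(h + (-5 + h)/h) (R(h) = 1/((-5 + h)/h + h) = 1/(h + (-5 + h)/h))
u(L) = 3*L**(3/2) (u(L) = 3*(L*sqrt(L)) = 3*L**(3/2))
d = 49/2 (d = 1/2 + (1/6)*144 = 1/2 + 24 = 49/2 ≈ 24.500)
c = 91890 (c = -3*(-30630) = 91890)
(c + d) + u(R(-7)) = (91890 + 49/2) + 3*(-7/(-5 - 7 + (-7)**2))**(3/2) = 183829/2 + 3*(-7/(-5 - 7 + 49))**(3/2) = 183829/2 + 3*(-7/37)**(3/2) = 183829/2 + 3*(-7*I*sqrt(259)/1369) = 183829/2 - 21*I*sqrt(259)/1369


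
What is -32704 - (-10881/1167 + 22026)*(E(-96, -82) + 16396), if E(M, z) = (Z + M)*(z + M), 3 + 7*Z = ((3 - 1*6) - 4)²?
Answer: -1937376012392/2723 ≈ -7.1149e+8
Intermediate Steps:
Z = 46/7 (Z = -3/7 + ((3 - 1*6) - 4)²/7 = -3/7 + ((3 - 6) - 4)²/7 = -3/7 + (-3 - 4)²/7 = -3/7 + (⅐)*(-7)² = -3/7 + (⅐)*49 = -3/7 + 7 = 46/7 ≈ 6.5714)
E(M, z) = (46/7 + M)*(M + z) (E(M, z) = (46/7 + M)*(z + M) = (46/7 + M)*(M + z))
-32704 - (-10881/1167 + 22026)*(E(-96, -82) + 16396) = -32704 - (-10881/1167 + 22026)*(((-96)² + (46/7)*(-96) + (46/7)*(-82) - 96*(-82)) + 16396) = -32704 - (-10881*1/1167 + 22026)*((9216 - 4416/7 - 3772/7 + 7872) + 16396) = -32704 - (-3627/389 + 22026)*(111428/7 + 16396) = -32704 - 8564487*226200/(389*7) = -32704 - 1*1937286959400/2723 = -32704 - 1937286959400/2723 = -1937376012392/2723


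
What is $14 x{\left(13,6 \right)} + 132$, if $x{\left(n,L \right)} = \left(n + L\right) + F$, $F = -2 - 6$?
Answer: $286$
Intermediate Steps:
$F = -8$
$x{\left(n,L \right)} = -8 + L + n$ ($x{\left(n,L \right)} = \left(n + L\right) - 8 = \left(L + n\right) - 8 = -8 + L + n$)
$14 x{\left(13,6 \right)} + 132 = 14 \left(-8 + 6 + 13\right) + 132 = 14 \cdot 11 + 132 = 154 + 132 = 286$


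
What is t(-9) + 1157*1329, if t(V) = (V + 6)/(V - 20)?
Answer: 44591940/29 ≈ 1.5377e+6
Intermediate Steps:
t(V) = (6 + V)/(-20 + V)
t(-9) + 1157*1329 = (6 - 9)/(-20 - 9) + 1157*1329 = -3/(-29) + 1537653 = -1/29*(-3) + 1537653 = 3/29 + 1537653 = 44591940/29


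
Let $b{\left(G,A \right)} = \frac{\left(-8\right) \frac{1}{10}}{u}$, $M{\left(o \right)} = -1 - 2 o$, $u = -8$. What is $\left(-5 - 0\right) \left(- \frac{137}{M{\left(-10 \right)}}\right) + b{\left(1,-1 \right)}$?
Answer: $\frac{6869}{190} \approx 36.153$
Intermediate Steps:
$b{\left(G,A \right)} = \frac{1}{10}$ ($b{\left(G,A \right)} = \frac{\left(-8\right) \frac{1}{10}}{-8} = \left(-8\right) \frac{1}{10} \left(- \frac{1}{8}\right) = \left(- \frac{4}{5}\right) \left(- \frac{1}{8}\right) = \frac{1}{10}$)
$\left(-5 - 0\right) \left(- \frac{137}{M{\left(-10 \right)}}\right) + b{\left(1,-1 \right)} = \left(-5 - 0\right) \left(- \frac{137}{-1 - -20}\right) + \frac{1}{10} = \left(-5 + 0\right) \left(- \frac{137}{-1 + 20}\right) + \frac{1}{10} = - 5 \left(- \frac{137}{19}\right) + \frac{1}{10} = - 5 \left(\left(-137\right) \frac{1}{19}\right) + \frac{1}{10} = \left(-5\right) \left(- \frac{137}{19}\right) + \frac{1}{10} = \frac{685}{19} + \frac{1}{10} = \frac{6869}{190}$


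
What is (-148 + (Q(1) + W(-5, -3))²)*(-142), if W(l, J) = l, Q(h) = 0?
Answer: 17466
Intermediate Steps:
(-148 + (Q(1) + W(-5, -3))²)*(-142) = (-148 + (0 - 5)²)*(-142) = (-148 + (-5)²)*(-142) = (-148 + 25)*(-142) = -123*(-142) = 17466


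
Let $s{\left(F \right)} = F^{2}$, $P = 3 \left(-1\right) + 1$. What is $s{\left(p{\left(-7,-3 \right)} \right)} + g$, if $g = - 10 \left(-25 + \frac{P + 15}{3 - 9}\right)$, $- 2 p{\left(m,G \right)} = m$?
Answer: $\frac{3407}{12} \approx 283.92$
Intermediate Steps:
$p{\left(m,G \right)} = - \frac{m}{2}$
$P = -2$ ($P = -3 + 1 = -2$)
$g = \frac{815}{3}$ ($g = - 10 \left(-25 + \frac{-2 + 15}{3 - 9}\right) = - 10 \left(-25 + \frac{13}{-6}\right) = - 10 \left(-25 + 13 \left(- \frac{1}{6}\right)\right) = - 10 \left(-25 - \frac{13}{6}\right) = \left(-10\right) \left(- \frac{163}{6}\right) = \frac{815}{3} \approx 271.67$)
$s{\left(p{\left(-7,-3 \right)} \right)} + g = \left(\left(- \frac{1}{2}\right) \left(-7\right)\right)^{2} + \frac{815}{3} = \left(\frac{7}{2}\right)^{2} + \frac{815}{3} = \frac{49}{4} + \frac{815}{3} = \frac{3407}{12}$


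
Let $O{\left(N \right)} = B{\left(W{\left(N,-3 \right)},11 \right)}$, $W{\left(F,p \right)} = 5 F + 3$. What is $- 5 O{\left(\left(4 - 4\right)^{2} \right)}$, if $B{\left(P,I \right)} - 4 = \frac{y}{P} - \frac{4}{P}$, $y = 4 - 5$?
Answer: $- \frac{35}{3} \approx -11.667$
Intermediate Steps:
$W{\left(F,p \right)} = 3 + 5 F$
$y = -1$ ($y = 4 - 5 = -1$)
$B{\left(P,I \right)} = 4 - \frac{5}{P}$
$O{\left(N \right)} = 4 - \frac{5}{3 + 5 N}$
$- 5 O{\left(\left(4 - 4\right)^{2} \right)} = - 5 \frac{7 + 20 \left(4 - 4\right)^{2}}{3 + 5 \left(4 - 4\right)^{2}} = - 5 \frac{7 + 20 \cdot 0^{2}}{3 + 5 \cdot 0^{2}} = - 5 \frac{7 + 20 \cdot 0}{3 + 5 \cdot 0} = - 5 \frac{7 + 0}{3 + 0} = - 5 \cdot \frac{1}{3} \cdot 7 = \left(-5\right) \frac{7}{3} = - \frac{35}{3}$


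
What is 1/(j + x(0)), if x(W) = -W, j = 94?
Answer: 1/94 ≈ 0.010638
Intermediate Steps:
1/(j + x(0)) = 1/(94 - 1*0) = 1/(94 + 0) = 1/94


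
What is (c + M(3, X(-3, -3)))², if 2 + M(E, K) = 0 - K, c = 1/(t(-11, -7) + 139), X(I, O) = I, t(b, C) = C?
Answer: 17689/17424 ≈ 1.0152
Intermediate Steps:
c = 1/132 (c = 1/(-7 + 139) = 1/132 ≈ 0.0075758)
M(E, K) = -2 - K (M(E, K) = -2 + (0 - K) = -2 - K)
(c + M(3, X(-3, -3)))² = (1/132 + (-2 - 1*(-3)))² = (1/132 + (-2 + 3))² = (1/132 + 1)² = (133/132)² = 17689/17424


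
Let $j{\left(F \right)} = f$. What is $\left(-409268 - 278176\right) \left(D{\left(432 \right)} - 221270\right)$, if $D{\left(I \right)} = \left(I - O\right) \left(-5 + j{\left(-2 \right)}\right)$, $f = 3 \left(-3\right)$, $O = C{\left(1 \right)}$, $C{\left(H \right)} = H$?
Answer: $156258770976$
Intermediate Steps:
$O = 1$
$f = -9$
$j{\left(F \right)} = -9$
$D{\left(I \right)} = 14 - 14 I$ ($D{\left(I \right)} = \left(I - 1\right) \left(-5 - 9\right) = \left(I - 1\right) \left(-14\right) = \left(-1 + I\right) \left(-14\right) = 14 - 14 I$)
$\left(-409268 - 278176\right) \left(D{\left(432 \right)} - 221270\right) = \left(-409268 - 278176\right) \left(\left(14 - 6048\right) - 221270\right) = - 687444 \left(\left(14 - 6048\right) - 221270\right) = - 687444 \left(-6034 - 221270\right) = \left(-687444\right) \left(-227304\right) = 156258770976$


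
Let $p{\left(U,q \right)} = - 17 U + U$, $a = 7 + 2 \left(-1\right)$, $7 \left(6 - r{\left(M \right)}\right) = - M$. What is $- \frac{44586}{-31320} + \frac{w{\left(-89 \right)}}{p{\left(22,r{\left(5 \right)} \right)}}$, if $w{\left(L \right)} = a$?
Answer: $\frac{215801}{153120} \approx 1.4094$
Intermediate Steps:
$r{\left(M \right)} = 6 + \frac{M}{7}$ ($r{\left(M \right)} = 6 - \frac{\left(-1\right) M}{7} = 6 + \frac{M}{7}$)
$a = 5$ ($a = 7 - 2 = 5$)
$w{\left(L \right)} = 5$
$p{\left(U,q \right)} = - 16 U$
$- \frac{44586}{-31320} + \frac{w{\left(-89 \right)}}{p{\left(22,r{\left(5 \right)} \right)}} = - \frac{44586}{-31320} + \frac{5}{\left(-16\right) 22} = \left(-44586\right) \left(- \frac{1}{31320}\right) + \frac{5}{-352} = \frac{2477}{1740} + 5 \left(- \frac{1}{352}\right) = \frac{2477}{1740} - \frac{5}{352} = \frac{215801}{153120}$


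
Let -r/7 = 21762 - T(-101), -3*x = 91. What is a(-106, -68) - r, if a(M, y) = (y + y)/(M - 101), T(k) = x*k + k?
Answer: 27240370/207 ≈ 1.3160e+5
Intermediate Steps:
x = -91/3 (x = -⅓*91 = -91/3 ≈ -30.333)
T(k) = -88*k/3 (T(k) = -91*k/3 + k = -88*k/3)
a(M, y) = 2*y/(-101 + M) (a(M, y) = (2*y)/(-101 + M) = 2*y/(-101 + M))
r = -394786/3 (r = -7*(21762 - (-88)*(-101)/3) = -7*(21762 - 1*8888/3) = -7*(21762 - 8888/3) = -7*56398/3 = -394786/3 ≈ -1.3160e+5)
a(-106, -68) - r = 2*(-68)/(-101 - 106) - 1*(-394786/3) = 2*(-68)/(-207) + 394786/3 = 2*(-68)*(-1/207) + 394786/3 = 136/207 + 394786/3 = 27240370/207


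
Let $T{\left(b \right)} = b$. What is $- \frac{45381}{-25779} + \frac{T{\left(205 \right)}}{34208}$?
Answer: $\frac{519225981}{293949344} \approx 1.7664$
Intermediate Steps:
$- \frac{45381}{-25779} + \frac{T{\left(205 \right)}}{34208} = - \frac{45381}{-25779} + \frac{205}{34208} = \left(-45381\right) \left(- \frac{1}{25779}\right) + 205 \cdot \frac{1}{34208} = \frac{15127}{8593} + \frac{205}{34208} = \frac{519225981}{293949344}$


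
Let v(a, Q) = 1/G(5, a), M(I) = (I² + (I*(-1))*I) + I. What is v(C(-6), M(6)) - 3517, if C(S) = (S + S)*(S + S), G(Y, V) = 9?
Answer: -31652/9 ≈ -3516.9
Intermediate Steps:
M(I) = I (M(I) = (I² + (-I)*I) + I = (I² - I²) + I = 0 + I = I)
C(S) = 4*S² (C(S) = (2*S)*(2*S) = 4*S²)
v(a, Q) = ⅑ (v(a, Q) = 1/9 = ⅑)
v(C(-6), M(6)) - 3517 = ⅑ - 3517 = -31652/9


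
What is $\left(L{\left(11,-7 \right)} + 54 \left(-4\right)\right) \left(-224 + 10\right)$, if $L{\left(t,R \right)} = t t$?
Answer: $20330$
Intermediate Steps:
$L{\left(t,R \right)} = t^{2}$
$\left(L{\left(11,-7 \right)} + 54 \left(-4\right)\right) \left(-224 + 10\right) = \left(11^{2} + 54 \left(-4\right)\right) \left(-224 + 10\right) = \left(121 - 216\right) \left(-214\right) = \left(-95\right) \left(-214\right) = 20330$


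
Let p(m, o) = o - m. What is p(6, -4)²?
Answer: 100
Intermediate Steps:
p(6, -4)² = (-4 - 1*6)² = (-4 - 6)² = (-10)² = 100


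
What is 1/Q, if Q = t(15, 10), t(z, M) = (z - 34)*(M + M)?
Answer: -1/380 ≈ -0.0026316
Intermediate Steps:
t(z, M) = 2*M*(-34 + z) (t(z, M) = (-34 + z)*(2*M) = 2*M*(-34 + z))
Q = -380 (Q = 2*10*(-34 + 15) = 2*10*(-19) = -380)
1/Q = 1/(-380) = -1/380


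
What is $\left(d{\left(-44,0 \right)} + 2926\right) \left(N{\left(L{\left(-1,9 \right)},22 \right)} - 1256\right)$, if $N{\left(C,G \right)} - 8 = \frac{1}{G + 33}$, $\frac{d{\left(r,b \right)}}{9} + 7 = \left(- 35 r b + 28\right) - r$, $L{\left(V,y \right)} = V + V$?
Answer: $- \frac{240991529}{55} \approx -4.3817 \cdot 10^{6}$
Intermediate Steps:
$L{\left(V,y \right)} = 2 V$
$d{\left(r,b \right)} = 189 - 9 r - 315 b r$ ($d{\left(r,b \right)} = -63 + 9 \left(\left(- 35 r b + 28\right) - r\right) = -63 + 9 \left(\left(- 35 b r + 28\right) - r\right) = -63 + 9 \left(\left(28 - 35 b r\right) - r\right) = -63 + 9 \left(28 - r - 35 b r\right) = -63 - \left(-252 + 9 r + 315 b r\right) = 189 - 9 r - 315 b r$)
$N{\left(C,G \right)} = 8 + \frac{1}{33 + G}$ ($N{\left(C,G \right)} = 8 + \frac{1}{G + 33} = 8 + \frac{1}{33 + G}$)
$\left(d{\left(-44,0 \right)} + 2926\right) \left(N{\left(L{\left(-1,9 \right)},22 \right)} - 1256\right) = \left(\left(189 - -396 - 0 \left(-44\right)\right) + 2926\right) \left(\frac{265 + 8 \cdot 22}{33 + 22} - 1256\right) = \left(\left(189 + 396 + 0\right) + 2926\right) \left(\frac{265 + 176}{55} - 1256\right) = \left(585 + 2926\right) \left(\frac{1}{55} \cdot 441 - 1256\right) = 3511 \left(\frac{441}{55} - 1256\right) = 3511 \left(- \frac{68639}{55}\right) = - \frac{240991529}{55}$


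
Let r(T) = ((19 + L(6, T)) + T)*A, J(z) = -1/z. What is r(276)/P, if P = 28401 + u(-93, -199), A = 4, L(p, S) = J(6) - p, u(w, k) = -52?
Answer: 3466/85047 ≈ 0.040754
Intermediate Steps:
L(p, S) = -⅙ - p (L(p, S) = -1/6 - p = -1*⅙ - p = -⅙ - p)
P = 28349 (P = 28401 - 52 = 28349)
r(T) = 154/3 + 4*T (r(T) = ((19 + (-⅙ - 1*6)) + T)*4 = ((19 + (-⅙ - 6)) + T)*4 = ((19 - 37/6) + T)*4 = (77/6 + T)*4 = 154/3 + 4*T)
r(276)/P = (154/3 + 4*276)/28349 = (154/3 + 1104)*(1/28349) = (3466/3)*(1/28349) = 3466/85047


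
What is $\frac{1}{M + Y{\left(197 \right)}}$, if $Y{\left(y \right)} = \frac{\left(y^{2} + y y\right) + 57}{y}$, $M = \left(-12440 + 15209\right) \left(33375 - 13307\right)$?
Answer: $\frac{197}{10947031199} \approx 1.7996 \cdot 10^{-8}$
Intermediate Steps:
$M = 55568292$ ($M = 2769 \cdot 20068 = 55568292$)
$Y{\left(y \right)} = \frac{57 + 2 y^{2}}{y}$ ($Y{\left(y \right)} = \frac{\left(y^{2} + y^{2}\right) + 57}{y} = \frac{2 y^{2} + 57}{y} = \frac{57 + 2 y^{2}}{y}$)
$\frac{1}{M + Y{\left(197 \right)}} = \frac{1}{55568292 + \left(2 \cdot 197 + \frac{57}{197}\right)} = \frac{1}{55568292 + \left(394 + 57 \cdot \frac{1}{197}\right)} = \frac{1}{55568292 + \left(394 + \frac{57}{197}\right)} = \frac{1}{55568292 + \frac{77675}{197}} = \frac{1}{\frac{10947031199}{197}} = \frac{197}{10947031199}$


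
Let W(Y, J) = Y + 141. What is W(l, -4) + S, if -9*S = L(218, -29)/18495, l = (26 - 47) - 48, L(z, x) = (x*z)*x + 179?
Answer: 11801243/166455 ≈ 70.897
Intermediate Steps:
L(z, x) = 179 + z*x² (L(z, x) = z*x² + 179 = 179 + z*x²)
l = -69 (l = -21 - 48 = -69)
W(Y, J) = 141 + Y
S = -183517/166455 (S = -(179 + 218*(-29)²)/(9*18495) = -(179 + 218*841)/(9*18495) = -(179 + 183338)/(9*18495) = -183517/(9*18495) = -⅑*183517/18495 = -183517/166455 ≈ -1.1025)
W(l, -4) + S = (141 - 69) - 183517/166455 = 72 - 183517/166455 = 11801243/166455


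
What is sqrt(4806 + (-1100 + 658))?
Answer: 2*sqrt(1091) ≈ 66.061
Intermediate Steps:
sqrt(4806 + (-1100 + 658)) = sqrt(4806 - 442) = sqrt(4364) = 2*sqrt(1091)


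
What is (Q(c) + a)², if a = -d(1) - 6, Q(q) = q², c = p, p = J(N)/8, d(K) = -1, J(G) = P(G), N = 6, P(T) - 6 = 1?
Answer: 73441/4096 ≈ 17.930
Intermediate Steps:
P(T) = 7 (P(T) = 6 + 1 = 7)
J(G) = 7
p = 7/8 ≈ 0.87500
c = 7/8 ≈ 0.87500
a = -5 (a = -1*(-1) - 6 = 1 - 6 = -5)
(Q(c) + a)² = ((7/8)² - 5)² = (49/64 - 5)² = (-271/64)² = 73441/4096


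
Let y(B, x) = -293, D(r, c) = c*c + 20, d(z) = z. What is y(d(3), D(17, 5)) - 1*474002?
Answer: -474295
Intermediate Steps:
D(r, c) = 20 + c² (D(r, c) = c² + 20 = 20 + c²)
y(d(3), D(17, 5)) - 1*474002 = -293 - 1*474002 = -293 - 474002 = -474295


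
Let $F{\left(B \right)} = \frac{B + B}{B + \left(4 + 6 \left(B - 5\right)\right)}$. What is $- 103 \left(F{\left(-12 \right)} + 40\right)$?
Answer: $- \frac{227836}{55} \approx -4142.5$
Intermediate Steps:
$F{\left(B \right)} = \frac{2 B}{-26 + 7 B}$ ($F{\left(B \right)} = \frac{2 B}{B + \left(4 + 6 \left(-5 + B\right)\right)} = \frac{2 B}{B + \left(4 + \left(-30 + 6 B\right)\right)} = \frac{2 B}{B + \left(-26 + 6 B\right)} = \frac{2 B}{-26 + 7 B}$)
$- 103 \left(F{\left(-12 \right)} + 40\right) = - 103 \left(2 \left(-12\right) \frac{1}{-26 + 7 \left(-12\right)} + 40\right) = - 103 \left(2 \left(-12\right) \frac{1}{-26 - 84} + 40\right) = - 103 \left(2 \left(-12\right) \frac{1}{-110} + 40\right) = - 103 \left(2 \left(-12\right) \left(- \frac{1}{110}\right) + 40\right) = - 103 \left(\frac{12}{55} + 40\right) = \left(-103\right) \frac{2212}{55} = - \frac{227836}{55}$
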